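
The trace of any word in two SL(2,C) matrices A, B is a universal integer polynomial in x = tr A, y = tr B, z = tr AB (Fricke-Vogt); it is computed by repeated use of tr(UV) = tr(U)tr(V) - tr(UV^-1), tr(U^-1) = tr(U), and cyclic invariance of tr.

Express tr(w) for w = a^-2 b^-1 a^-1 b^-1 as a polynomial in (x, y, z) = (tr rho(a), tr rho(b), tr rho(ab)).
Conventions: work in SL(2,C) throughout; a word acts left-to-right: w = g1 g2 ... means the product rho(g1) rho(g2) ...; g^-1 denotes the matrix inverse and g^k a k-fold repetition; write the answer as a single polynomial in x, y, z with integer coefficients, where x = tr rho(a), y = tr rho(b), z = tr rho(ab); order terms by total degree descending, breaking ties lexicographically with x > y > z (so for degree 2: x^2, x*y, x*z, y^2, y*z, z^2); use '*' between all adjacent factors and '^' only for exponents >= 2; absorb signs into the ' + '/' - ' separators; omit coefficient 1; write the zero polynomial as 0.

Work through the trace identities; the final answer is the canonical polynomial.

x*z^2 - y*z - x

next, trace(a^-1) = trace(a) = x
and trace(a^-1 b) = trace(b) trace(a) - trace(b a) = x*y - z
trace(b^-1 a^-1) = trace(a^-1) trace(b) - trace(a^-1 b) = z
trace(b^-1 a^-2) = trace(b^-1 a^-1) trace(a) - trace(b^-1) = x*z - y
trace(a^-2 b^-1 a^-1) = trace(b^-1 a^-2) trace(a) - trace(b^-1 a^-1) = x^2*z - x*y - z
trace(a b a b) = trace(b a) trace(b a) - trace(1) = z^2 - 2
trace(b^-1 a b a) = trace(a b a) trace(b) - trace(a b a b) = x*y*z - y^2 - z^2 + 2
and trace(b a^-1 b^-1 a) = trace(b^-1 a b) trace(a) - trace(b^-1 a b a) = -x*y*z + x^2 + y^2 + z^2 - 2
trace(a^-1 b^-1 a^-1 b) = trace(b a^-1 b^-1) trace(a) - trace(b a^-1 b^-1 a) = x*y*z - y^2 - z^2 + 2
and trace(a^-2 b^-1 a^-1 b) = trace(a^-1 b^-1 a^-1 b) trace(a) - trace(a^-1 b^-1 a^-1 b a) = x^2*y*z - x*y^2 - x*z^2 + x
trace(a^-2 b^-1 a^-1 b^-1) = trace(a^-2 b^-1 a^-1) trace(b) - trace(a^-2 b^-1 a^-1 b) = x*z^2 - y*z - x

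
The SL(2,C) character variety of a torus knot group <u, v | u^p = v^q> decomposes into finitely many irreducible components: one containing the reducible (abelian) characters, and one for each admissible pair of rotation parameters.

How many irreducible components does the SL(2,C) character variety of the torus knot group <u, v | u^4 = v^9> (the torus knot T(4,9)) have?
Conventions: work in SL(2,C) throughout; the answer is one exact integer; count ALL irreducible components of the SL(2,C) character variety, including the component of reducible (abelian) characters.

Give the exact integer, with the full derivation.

13

For T(4,9): irreducibility forces the central element u^4 = v^9 to one of +I, -I.
This locks tr(u) to 2*cos(pi*alpha/4), alpha in 1..3, and tr(v) to 2*cos(pi*beta/9), beta in 1..8, on each component of irreducible characters.
Consistency of u^4 = (-1)^alpha I with v^9 = (-1)^beta I forces alpha = beta (mod 2).
Enumerate parity-matched pairs: 2*4 odd-odd plus 1*4 even-even gives 12.
Total: 12 irreducible-character components + 1 reducible (abelian) component = 13.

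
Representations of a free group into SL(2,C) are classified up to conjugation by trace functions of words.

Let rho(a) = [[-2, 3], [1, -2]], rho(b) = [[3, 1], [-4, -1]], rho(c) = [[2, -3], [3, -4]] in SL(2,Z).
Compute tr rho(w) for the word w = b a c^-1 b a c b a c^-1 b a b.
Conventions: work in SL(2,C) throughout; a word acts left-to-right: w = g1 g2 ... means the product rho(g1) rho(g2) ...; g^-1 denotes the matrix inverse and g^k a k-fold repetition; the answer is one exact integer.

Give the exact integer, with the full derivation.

rho(b) = [[3, 1], [-4, -1]]
... * rho(a) = [[-2, 3], [1, -2]]  ->  [[-5, 7], [7, -10]]
... * rho(c^-1) = [[-4, 3], [-3, 2]]  ->  [[-1, -1], [2, 1]]
... * rho(b) = [[3, 1], [-4, -1]]  ->  [[1, 0], [2, 1]]
... * rho(a) = [[-2, 3], [1, -2]]  ->  [[-2, 3], [-3, 4]]
... * rho(c) = [[2, -3], [3, -4]]  ->  [[5, -6], [6, -7]]
... * rho(b) = [[3, 1], [-4, -1]]  ->  [[39, 11], [46, 13]]
... * rho(a) = [[-2, 3], [1, -2]]  ->  [[-67, 95], [-79, 112]]
... * rho(c^-1) = [[-4, 3], [-3, 2]]  ->  [[-17, -11], [-20, -13]]
... * rho(b) = [[3, 1], [-4, -1]]  ->  [[-7, -6], [-8, -7]]
... * rho(a) = [[-2, 3], [1, -2]]  ->  [[8, -9], [9, -10]]
... * rho(b) = [[3, 1], [-4, -1]]  ->  [[60, 17], [67, 19]]
tr = 60 + 19 = 79

79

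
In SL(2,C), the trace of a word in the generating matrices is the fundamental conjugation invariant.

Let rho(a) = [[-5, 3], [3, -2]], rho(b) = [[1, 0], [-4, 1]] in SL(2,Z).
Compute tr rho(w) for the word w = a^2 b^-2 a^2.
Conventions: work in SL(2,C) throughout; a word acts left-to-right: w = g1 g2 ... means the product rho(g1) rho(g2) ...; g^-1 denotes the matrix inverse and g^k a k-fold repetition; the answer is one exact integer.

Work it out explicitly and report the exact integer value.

-5689

rho(a) = [[-5, 3], [3, -2]]
... * rho(a) = [[-5, 3], [3, -2]]  ->  [[34, -21], [-21, 13]]
... * rho(b^-1) = [[1, 0], [4, 1]]  ->  [[-50, -21], [31, 13]]
... * rho(b^-1) = [[1, 0], [4, 1]]  ->  [[-134, -21], [83, 13]]
... * rho(a) = [[-5, 3], [3, -2]]  ->  [[607, -360], [-376, 223]]
... * rho(a) = [[-5, 3], [3, -2]]  ->  [[-4115, 2541], [2549, -1574]]
tr = -4115 + -1574 = -5689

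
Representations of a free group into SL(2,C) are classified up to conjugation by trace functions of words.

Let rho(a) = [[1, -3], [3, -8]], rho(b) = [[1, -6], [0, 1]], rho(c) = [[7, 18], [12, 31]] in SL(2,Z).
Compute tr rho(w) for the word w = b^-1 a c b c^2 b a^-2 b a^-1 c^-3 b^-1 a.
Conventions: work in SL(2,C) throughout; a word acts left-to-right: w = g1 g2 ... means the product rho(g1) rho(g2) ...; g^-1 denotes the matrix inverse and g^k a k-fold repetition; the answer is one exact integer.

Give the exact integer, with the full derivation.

-57781351803157

rho(b^-1) = [[1, 6], [0, 1]]
... * rho(a) = [[1, -3], [3, -8]]  ->  [[19, -51], [3, -8]]
... * rho(c) = [[7, 18], [12, 31]]  ->  [[-479, -1239], [-75, -194]]
... * rho(b) = [[1, -6], [0, 1]]  ->  [[-479, 1635], [-75, 256]]
... * rho(c) = [[7, 18], [12, 31]]  ->  [[16267, 42063], [2547, 6586]]
... * rho(c) = [[7, 18], [12, 31]]  ->  [[618625, 1596759], [96861, 250012]]
... * rho(b) = [[1, -6], [0, 1]]  ->  [[618625, -2114991], [96861, -331154]]
... * rho(a^-1) = [[-8, 3], [-3, 1]]  ->  [[1395973, -259116], [218574, -40571]]
... * rho(a^-1) = [[-8, 3], [-3, 1]]  ->  [[-10390436, 3928803], [-1626879, 615151]]
... * rho(b) = [[1, -6], [0, 1]]  ->  [[-10390436, 66271419], [-1626879, 10376425]]
... * rho(a^-1) = [[-8, 3], [-3, 1]]  ->  [[-115690769, 35100111], [-18114243, 5495788]]
... * rho(c^-1) = [[31, -18], [-12, 7]]  ->  [[-4007615171, 2328134619], [-627490989, 364526890]]
... * rho(c^-1) = [[31, -18], [-12, 7]]  ->  [[-152173685729, 88434015411], [-23826543339, 13846526032]]
... * rho(c^-1) = [[31, -18], [-12, 7]]  ->  [[-5778592442531, 3358164450999], [-904781155893, 525803462326]]
... * rho(b^-1) = [[1, 6], [0, 1]]  ->  [[-5778592442531, -31313390204187], [-904781155893, -4902883473032]]
... * rho(a) = [[1, -3], [3, -8]]  ->  [[-99718763055092, 267842898961089], [-15613431574989, 41937411251935]]
tr = -99718763055092 + 41937411251935 = -57781351803157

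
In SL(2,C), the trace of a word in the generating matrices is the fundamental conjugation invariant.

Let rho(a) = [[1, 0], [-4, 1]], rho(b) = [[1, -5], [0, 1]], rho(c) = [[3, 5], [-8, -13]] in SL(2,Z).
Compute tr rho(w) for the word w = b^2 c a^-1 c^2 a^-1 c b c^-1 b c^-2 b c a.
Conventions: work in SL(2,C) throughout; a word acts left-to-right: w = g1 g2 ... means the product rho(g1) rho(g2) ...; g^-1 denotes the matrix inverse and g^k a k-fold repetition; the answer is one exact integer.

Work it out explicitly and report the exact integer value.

rho(b) = [[1, -5], [0, 1]]
... * rho(b) = [[1, -5], [0, 1]]  ->  [[1, -10], [0, 1]]
... * rho(c) = [[3, 5], [-8, -13]]  ->  [[83, 135], [-8, -13]]
... * rho(a^-1) = [[1, 0], [4, 1]]  ->  [[623, 135], [-60, -13]]
... * rho(c) = [[3, 5], [-8, -13]]  ->  [[789, 1360], [-76, -131]]
... * rho(c) = [[3, 5], [-8, -13]]  ->  [[-8513, -13735], [820, 1323]]
... * rho(a^-1) = [[1, 0], [4, 1]]  ->  [[-63453, -13735], [6112, 1323]]
... * rho(c) = [[3, 5], [-8, -13]]  ->  [[-80479, -138710], [7752, 13361]]
... * rho(b) = [[1, -5], [0, 1]]  ->  [[-80479, 263685], [7752, -25399]]
... * rho(c^-1) = [[-13, -5], [8, 3]]  ->  [[3155707, 1193450], [-303968, -114957]]
... * rho(b) = [[1, -5], [0, 1]]  ->  [[3155707, -14585085], [-303968, 1404883]]
... * rho(c^-1) = [[-13, -5], [8, 3]]  ->  [[-157704871, -59533790], [15190648, 5734489]]
... * rho(c^-1) = [[-13, -5], [8, 3]]  ->  [[1573893003, 609922985], [-151602512, -58749773]]
... * rho(b) = [[1, -5], [0, 1]]  ->  [[1573893003, -7259542030], [-151602512, 699262787]]
... * rho(c) = [[3, 5], [-8, -13]]  ->  [[62798015249, 102243511405], [-6048909832, -9848428791]]
... * rho(a) = [[1, 0], [-4, 1]]  ->  [[-346176030371, 102243511405], [33344805332, -9848428791]]
tr = -346176030371 + -9848428791 = -356024459162

-356024459162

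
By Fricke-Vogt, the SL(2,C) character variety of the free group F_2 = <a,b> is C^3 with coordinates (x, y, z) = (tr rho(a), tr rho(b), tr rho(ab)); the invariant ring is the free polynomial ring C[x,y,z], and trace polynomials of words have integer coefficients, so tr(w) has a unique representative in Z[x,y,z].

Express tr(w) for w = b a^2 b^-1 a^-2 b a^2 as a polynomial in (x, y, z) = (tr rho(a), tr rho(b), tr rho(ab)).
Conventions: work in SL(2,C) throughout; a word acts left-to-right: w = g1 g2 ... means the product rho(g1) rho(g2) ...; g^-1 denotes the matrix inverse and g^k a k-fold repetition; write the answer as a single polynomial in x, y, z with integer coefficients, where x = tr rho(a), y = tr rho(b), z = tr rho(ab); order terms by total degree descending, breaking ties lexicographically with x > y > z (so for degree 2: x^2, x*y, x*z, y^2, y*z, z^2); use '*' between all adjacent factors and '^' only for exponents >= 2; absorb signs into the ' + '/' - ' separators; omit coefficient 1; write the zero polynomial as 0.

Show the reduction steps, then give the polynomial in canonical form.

trace(b^2 a) = trace(b) * trace(a b) - trace(a) = y*z - x
trace(b^2) = trace(b) * trace(b) - trace(1) = y^2 - 2
trace(b a^2 b) = trace(a) * trace(b^2 a) - trace(b^2) = x*y*z - x^2 - y^2 + 2
trace(a b a b) = trace(b a) * trace(b a) - trace(1) = z^2 - 2
trace(a b a) = trace(a) * trace(b a) - trace(b) = x*z - y
trace(b a b^2 a) = trace(b) * trace(a b a b) - trace(a b a) = y*z^2 - x*z - y
trace(b a b^2) = trace(b) * trace(a b^2) - trace(a b) = y^2*z - x*y - z
trace(b^2 a^2 b a) = trace(a) * trace(b a b^2 a) - trace(b a b^2) = x*y*z^2 - x^2*z - y^2*z + z
trace(b^2 a^2 b) = trace(b) * trace(a^2 b^2) - trace(a^2 b) = x*y^2*z - x^2*y - y^3 - x*z + 3*y
trace(b a^2 b a^2 b) = trace(a) * trace(b^2 a^2 b a) - trace(b^2 a^2 b) = x^2*y*z^2 - x^3*z - 2*x*y^2*z + x^2*y + y^3 + 2*x*z - 3*y
trace(b a b a b a) = trace(a b a b) * trace(a b) - trace(b a) = z^3 - 3*z
trace(b a b a^2 b a) = trace(a) * trace(b a b a b a) - trace(b a b a b) = x*z^3 - y*z^2 - 2*x*z + y
trace(b a b a^2 b) = trace(a) * trace(b^2 a b a) - trace(b^2 a b) = x*y*z^2 - x^2*z - y^2*z + z
trace(b a^2 b a^2 b a) = trace(a) * trace(b a b a^2 b a) - trace(b a b a^2 b) = x^2*z^3 - 2*x*y*z^2 - x^2*z + y^2*z + x*y - z
trace(a^-1 b a^2 b a^2 b) = trace(b a^2 b a^2 b) * trace(a) - trace(b a^2 b a^2 b a) = x^3*y*z^2 - x^4*z - 2*x^2*y^2*z - x^2*z^3 + x^3*y + x*y^3 + 2*x*y*z^2 + 3*x^2*z - y^2*z - 4*x*y + z
trace(a^-2 b a^2 b a^2 b) = trace(a^-1 b a^2 b a^2 b) * trace(a) - trace(a^-1 b a^2 b a^2 b a) = x^4*y*z^2 - x^5*z - 2*x^3*y^2*z - x^3*z^3 + x^4*y + x^2*y^3 + x^2*y*z^2 + 4*x^3*z + x*y^2*z - 5*x^2*y - y^3 - x*z + 3*y
trace(b a^2 b^-1 a^-2 b a^2) = trace(a^-2 b a^2 b a^2) * trace(b) - trace(a^-2 b a^2 b a^2 b) = -x^4*y*z^2 + x^5*z + 2*x^3*y^2*z + x^3*z^3 - x^4*y - x^2*y^3 - x^2*y*z^2 - 4*x^3*z + 4*x^2*y + x*z - y

-x^4*y*z^2 + x^5*z + 2*x^3*y^2*z + x^3*z^3 - x^4*y - x^2*y^3 - x^2*y*z^2 - 4*x^3*z + 4*x^2*y + x*z - y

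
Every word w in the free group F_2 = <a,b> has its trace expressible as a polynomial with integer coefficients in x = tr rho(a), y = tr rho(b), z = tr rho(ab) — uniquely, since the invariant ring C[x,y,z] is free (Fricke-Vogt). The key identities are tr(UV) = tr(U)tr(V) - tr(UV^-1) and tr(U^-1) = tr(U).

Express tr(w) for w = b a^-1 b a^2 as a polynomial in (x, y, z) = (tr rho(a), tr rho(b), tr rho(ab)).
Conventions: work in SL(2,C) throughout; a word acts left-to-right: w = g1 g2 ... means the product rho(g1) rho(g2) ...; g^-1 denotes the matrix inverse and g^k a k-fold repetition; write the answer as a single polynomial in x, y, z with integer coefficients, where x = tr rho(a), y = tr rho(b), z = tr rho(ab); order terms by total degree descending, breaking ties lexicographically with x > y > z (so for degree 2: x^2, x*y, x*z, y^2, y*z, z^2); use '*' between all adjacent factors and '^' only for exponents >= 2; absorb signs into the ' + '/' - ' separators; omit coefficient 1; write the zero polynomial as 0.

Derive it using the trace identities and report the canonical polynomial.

x^2*y*z - x^3 - x*y^2 - x*z^2 + y*z + 3*x

trace(a^2 b) = trace(a)*trace(b a) - trace(b)   [square of a] = x*z - y
trace(a^2) = trace(a)*trace(a) - trace(1)   [square of a] = x^2 - 2
trace(b a^2 b) = trace(b)*trace(a^2 b) - trace(a^2)   [square of b] = x*y*z - x^2 - y^2 + 2
trace(b a b a) = trace(a b)*trace(a b) - trace(1)   [split at a repeated a] = z^2 - 2
trace(b a b) = trace(b)*trace(a b) - trace(a)   [square of b] = y*z - x
trace(b a^2 b a) = trace(a)*trace(b a b a) - trace(b a b)   [square of a] = x*z^2 - y*z - x
trace(b a^-1 b a^2) = trace(b a^2 b)*trace(a) - trace(b a^2 b a)   [inverse elimination on a] = x^2*y*z - x^3 - x*y^2 - x*z^2 + y*z + 3*x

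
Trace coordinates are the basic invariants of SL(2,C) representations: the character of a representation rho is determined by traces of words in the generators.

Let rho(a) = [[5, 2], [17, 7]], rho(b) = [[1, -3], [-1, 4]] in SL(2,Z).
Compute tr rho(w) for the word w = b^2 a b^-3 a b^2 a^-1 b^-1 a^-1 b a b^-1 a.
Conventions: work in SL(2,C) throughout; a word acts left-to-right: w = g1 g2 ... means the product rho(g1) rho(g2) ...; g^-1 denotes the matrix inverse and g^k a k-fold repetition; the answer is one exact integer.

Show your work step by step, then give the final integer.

rho(b) = [[1, -3], [-1, 4]]
... * rho(b) = [[1, -3], [-1, 4]]  ->  [[4, -15], [-5, 19]]
... * rho(a) = [[5, 2], [17, 7]]  ->  [[-235, -97], [298, 123]]
... * rho(b^-1) = [[4, 3], [1, 1]]  ->  [[-1037, -802], [1315, 1017]]
... * rho(b^-1) = [[4, 3], [1, 1]]  ->  [[-4950, -3913], [6277, 4962]]
... * rho(b^-1) = [[4, 3], [1, 1]]  ->  [[-23713, -18763], [30070, 23793]]
... * rho(a) = [[5, 2], [17, 7]]  ->  [[-437536, -178767], [554831, 226691]]
... * rho(b) = [[1, -3], [-1, 4]]  ->  [[-258769, 597540], [328140, -757729]]
... * rho(b) = [[1, -3], [-1, 4]]  ->  [[-856309, 3166467], [1085869, -4015336]]
... * rho(a^-1) = [[7, -2], [-17, 5]]  ->  [[-59824102, 17544953], [75861795, -22248418]]
... * rho(b^-1) = [[4, 3], [1, 1]]  ->  [[-221751455, -161927353], [281198762, 205336967]]
... * rho(a^-1) = [[7, -2], [-17, 5]]  ->  [[1200504816, -366133855], [-1522337105, 464287311]]
... * rho(b) = [[1, -3], [-1, 4]]  ->  [[1566638671, -5066049868], [-1986624416, 6424160559]]
... * rho(a) = [[5, 2], [17, 7]]  ->  [[-78289654401, -32329071734], [99277607423, 40995875081]]
... * rho(b^-1) = [[4, 3], [1, 1]]  ->  [[-345487689338, -267198034937], [438106304773, 338828697350]]
... * rho(a) = [[5, 2], [17, 7]]  ->  [[-6269805040619, -2561361623235], [7950619378815, 3248013490996]]
tr = -6269805040619 + 3248013490996 = -3021791549623

-3021791549623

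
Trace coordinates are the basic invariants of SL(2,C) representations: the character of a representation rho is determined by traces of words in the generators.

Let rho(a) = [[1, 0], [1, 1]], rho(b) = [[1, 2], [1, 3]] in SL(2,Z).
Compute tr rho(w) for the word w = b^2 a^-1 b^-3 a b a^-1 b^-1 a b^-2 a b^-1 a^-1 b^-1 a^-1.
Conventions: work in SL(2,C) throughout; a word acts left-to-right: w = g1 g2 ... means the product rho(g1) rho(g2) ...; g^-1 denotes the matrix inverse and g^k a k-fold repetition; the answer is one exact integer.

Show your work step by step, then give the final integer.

-66250

rho(b) = [[1, 2], [1, 3]]
... * rho(b) = [[1, 2], [1, 3]]  ->  [[3, 8], [4, 11]]
... * rho(a^-1) = [[1, 0], [-1, 1]]  ->  [[-5, 8], [-7, 11]]
... * rho(b^-1) = [[3, -2], [-1, 1]]  ->  [[-23, 18], [-32, 25]]
... * rho(b^-1) = [[3, -2], [-1, 1]]  ->  [[-87, 64], [-121, 89]]
... * rho(b^-1) = [[3, -2], [-1, 1]]  ->  [[-325, 238], [-452, 331]]
... * rho(a) = [[1, 0], [1, 1]]  ->  [[-87, 238], [-121, 331]]
... * rho(b) = [[1, 2], [1, 3]]  ->  [[151, 540], [210, 751]]
... * rho(a^-1) = [[1, 0], [-1, 1]]  ->  [[-389, 540], [-541, 751]]
... * rho(b^-1) = [[3, -2], [-1, 1]]  ->  [[-1707, 1318], [-2374, 1833]]
... * rho(a) = [[1, 0], [1, 1]]  ->  [[-389, 1318], [-541, 1833]]
... * rho(b^-1) = [[3, -2], [-1, 1]]  ->  [[-2485, 2096], [-3456, 2915]]
... * rho(b^-1) = [[3, -2], [-1, 1]]  ->  [[-9551, 7066], [-13283, 9827]]
... * rho(a) = [[1, 0], [1, 1]]  ->  [[-2485, 7066], [-3456, 9827]]
... * rho(b^-1) = [[3, -2], [-1, 1]]  ->  [[-14521, 12036], [-20195, 16739]]
... * rho(a^-1) = [[1, 0], [-1, 1]]  ->  [[-26557, 12036], [-36934, 16739]]
... * rho(b^-1) = [[3, -2], [-1, 1]]  ->  [[-91707, 65150], [-127541, 90607]]
... * rho(a^-1) = [[1, 0], [-1, 1]]  ->  [[-156857, 65150], [-218148, 90607]]
tr = -156857 + 90607 = -66250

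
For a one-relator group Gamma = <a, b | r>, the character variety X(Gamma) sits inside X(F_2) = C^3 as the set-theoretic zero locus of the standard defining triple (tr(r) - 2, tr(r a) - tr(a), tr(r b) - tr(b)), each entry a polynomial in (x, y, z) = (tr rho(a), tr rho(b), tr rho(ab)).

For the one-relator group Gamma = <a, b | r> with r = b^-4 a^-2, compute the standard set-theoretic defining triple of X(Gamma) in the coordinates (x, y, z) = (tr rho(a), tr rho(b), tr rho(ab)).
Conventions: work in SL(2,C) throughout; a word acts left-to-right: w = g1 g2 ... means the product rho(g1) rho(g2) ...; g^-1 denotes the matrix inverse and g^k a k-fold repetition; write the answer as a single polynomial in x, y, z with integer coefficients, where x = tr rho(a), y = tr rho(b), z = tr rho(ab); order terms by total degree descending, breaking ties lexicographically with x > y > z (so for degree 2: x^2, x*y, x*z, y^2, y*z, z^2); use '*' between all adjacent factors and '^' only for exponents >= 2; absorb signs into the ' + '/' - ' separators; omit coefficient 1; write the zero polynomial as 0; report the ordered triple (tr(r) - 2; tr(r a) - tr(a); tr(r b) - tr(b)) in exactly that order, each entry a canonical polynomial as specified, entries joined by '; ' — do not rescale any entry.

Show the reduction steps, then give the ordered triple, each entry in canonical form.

reduce: trace(b^-1) = trace(b) = y
trace(b^-1 a) = trace(a) * trace(b) - trace(a b)  (eliminate b^-1) = x*y - z
reduce: trace(b^-1 a^-1) = trace(b^-1) * trace(a) - trace(b^-1 a)  (eliminate a^-1) = z
reduce: trace(a^-2 b^-1) = trace(b^-1 a^-1) * trace(a) - trace(b^-1)  (eliminate a^-1) = x*z - y
trace(a^-2) = trace(a^-1) * trace(a) - trace(1)  (eliminate a^-1) = x^2 - 2
trace(b^-2 a^-2) = trace(a^-2 b^-1) * trace(b) - trace(a^-2)  (eliminate b^-1) = x*y*z - x^2 - y^2 + 2
trace(b^-3 a^-2) = trace(b^-2 a^-2) * trace(b) - trace(b^-2 a^-2 b)  (eliminate b^-1) = x*y^2*z - x^2*y - y^3 - x*z + 3*y
so trace(b^-4 a^-2) = trace(b^-3 a^-2) * trace(b) - trace(b^-3 a^-2 b)  (eliminate b^-1) = x*y^3*z - x^2*y^2 - y^4 - 2*x*y*z + x^2 + 4*y^2 - 2
so trace(a^-1 b^-2) = trace(a^-1 b^-1) * trace(b) - trace(a^-1)  (eliminate b^-1) = y*z - x
so trace(b^-1 a^-1 b^-2) = trace(a^-1 b^-2) * trace(b) - trace(a^-1 b^-1)  (eliminate b^-1) = y^2*z - x*y - z
so trace(b^-4 a^-1) = trace(b^-1 a^-1 b^-2) * trace(b) - trace(b^-1 a^-1 b^-1)  (eliminate b^-1) = y^3*z - x*y^2 - 2*y*z + x
assemble the triple (trace(r) - 2; trace(r a) - x; trace(r b) - y)

x*y^3*z - x^2*y^2 - y^4 - 2*x*y*z + x^2 + 4*y^2 - 4; y^3*z - x*y^2 - 2*y*z; x*y^2*z - x^2*y - y^3 - x*z + 2*y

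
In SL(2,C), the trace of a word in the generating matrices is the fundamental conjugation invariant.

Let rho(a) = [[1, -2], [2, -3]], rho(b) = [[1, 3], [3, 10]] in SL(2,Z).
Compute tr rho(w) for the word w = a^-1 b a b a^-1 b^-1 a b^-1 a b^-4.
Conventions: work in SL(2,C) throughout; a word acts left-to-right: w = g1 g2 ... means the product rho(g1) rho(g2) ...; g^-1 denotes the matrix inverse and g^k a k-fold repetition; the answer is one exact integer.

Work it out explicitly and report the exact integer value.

602331883

rho(a^-1) = [[-3, 2], [-2, 1]]
... * rho(b) = [[1, 3], [3, 10]]  ->  [[3, 11], [1, 4]]
... * rho(a) = [[1, -2], [2, -3]]  ->  [[25, -39], [9, -14]]
... * rho(b) = [[1, 3], [3, 10]]  ->  [[-92, -315], [-33, -113]]
... * rho(a^-1) = [[-3, 2], [-2, 1]]  ->  [[906, -499], [325, -179]]
... * rho(b^-1) = [[10, -3], [-3, 1]]  ->  [[10557, -3217], [3787, -1154]]
... * rho(a) = [[1, -2], [2, -3]]  ->  [[4123, -11463], [1479, -4112]]
... * rho(b^-1) = [[10, -3], [-3, 1]]  ->  [[75619, -23832], [27126, -8549]]
... * rho(a) = [[1, -2], [2, -3]]  ->  [[27955, -79742], [10028, -28605]]
... * rho(b^-1) = [[10, -3], [-3, 1]]  ->  [[518776, -163607], [186095, -58689]]
... * rho(b^-1) = [[10, -3], [-3, 1]]  ->  [[5678581, -1719935], [2037017, -616974]]
... * rho(b^-1) = [[10, -3], [-3, 1]]  ->  [[61945615, -18755678], [22221092, -6728025]]
... * rho(b^-1) = [[10, -3], [-3, 1]]  ->  [[675723184, -204592523], [242394995, -73391301]]
tr = 675723184 + -73391301 = 602331883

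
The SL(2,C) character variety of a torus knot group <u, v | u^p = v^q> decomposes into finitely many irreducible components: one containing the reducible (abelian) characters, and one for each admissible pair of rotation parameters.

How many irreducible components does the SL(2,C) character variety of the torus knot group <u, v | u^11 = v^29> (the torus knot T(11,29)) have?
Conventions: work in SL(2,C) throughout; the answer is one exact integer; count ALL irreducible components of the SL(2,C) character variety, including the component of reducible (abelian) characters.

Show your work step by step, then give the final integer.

141

In the torus knot group T(11,29), u^11 = v^29 is central, so an irreducible representation sends it to +I or -I (Schur).
On an irreducible component, tr(u) is locked at 2*cos(pi*alpha/11) for some alpha in 1..10, and tr(v) at 2*cos(pi*beta/29) for some beta in 1..28.
The two central values (-1)^alpha I and (-1)^beta I must be the same matrix, so alpha and beta share a parity.
Counting: 5 odd alphas x 14 odd betas + 5 even alphas x 14 even betas = 70 + 70 = 140.
components with irreducible characters: 140; plus the single component of reducible (abelian) characters: total 141.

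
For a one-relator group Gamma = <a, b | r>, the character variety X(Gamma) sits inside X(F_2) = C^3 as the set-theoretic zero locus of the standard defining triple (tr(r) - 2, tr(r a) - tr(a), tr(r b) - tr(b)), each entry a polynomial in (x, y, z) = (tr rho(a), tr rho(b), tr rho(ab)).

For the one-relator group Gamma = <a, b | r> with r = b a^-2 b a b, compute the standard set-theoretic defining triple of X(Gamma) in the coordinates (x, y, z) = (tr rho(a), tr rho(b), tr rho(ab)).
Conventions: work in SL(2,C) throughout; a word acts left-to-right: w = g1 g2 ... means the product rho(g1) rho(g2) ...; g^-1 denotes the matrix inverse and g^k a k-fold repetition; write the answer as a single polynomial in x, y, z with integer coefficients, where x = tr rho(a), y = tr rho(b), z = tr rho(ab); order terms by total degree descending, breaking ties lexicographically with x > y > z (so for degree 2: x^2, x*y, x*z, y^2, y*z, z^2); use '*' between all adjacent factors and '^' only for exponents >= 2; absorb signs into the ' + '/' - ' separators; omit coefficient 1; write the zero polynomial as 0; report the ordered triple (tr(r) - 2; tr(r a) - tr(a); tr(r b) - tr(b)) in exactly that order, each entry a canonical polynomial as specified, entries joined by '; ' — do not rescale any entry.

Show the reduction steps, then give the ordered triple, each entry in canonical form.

apply: trace(b a b) = trace(b) * trace(a b) - trace(a)   [square of b] = y*z - x
trace(b a b^2) = trace(b) * trace(b a b) - trace(b a)   [square of b] = y^2*z - x*y - z
trace(a b a b) = trace(a b) * trace(a b) - trace(1)   [split at a repeated a] = z^2 - 2
use: trace(a b a) = trace(a) * trace(b a) - trace(b)   [square of a] = x*z - y
trace(b a b^2 a) = trace(b) * trace(a b a b) - trace(a b a)   [square of b] = y*z^2 - x*z - y
apply: trace(b a b^2 a^-1) = trace(b a b^2) * trace(a) - trace(b a b^2 a)   [inverse elimination on a] = x*y^2*z - x^2*y - y*z^2 + y
apply: trace(b a^-2 b a b) = trace(b a b^2 a^-1) * trace(a) - trace(b a b^2)   [inverse elimination on a] = x^2*y^2*z - x^3*y - x*y*z^2 - y^2*z + 2*x*y + z
use: trace(b a b a b a) = trace(a b) * trace(a b a b) - trace(a^-1 b^-1)   [split at a repeated a] = z^3 - 3*z
apply: trace(b a b a b a^-1) = trace(b a b a b) * trace(a) - trace(b a b a b a)   [inverse elimination on a] = x*y*z^2 - x^2*z - z^3 - x*y + 3*z
trace(b a^-2 b a b a) = trace(b a b a b a^-1) * trace(a) - trace(b a b a b)   [inverse elimination on a] = x^2*y*z^2 - x^3*z - x*z^3 - x^2*y - y*z^2 + 4*x*z + y
use: trace(b a b^3) = trace(b) * trace(b^2 a b) - trace(b^2 a)  (reduce the b square) = y^3*z - x*y^2 - 2*y*z + x
use: trace(b a b^3 a) = trace(b) * trace(b a b a b) - trace(b a b a)  (reduce the b square) = y^2*z^2 - x*y*z - y^2 - z^2 + 2
use: trace(a^-1 b a b^3) = trace(b a b^3) * trace(a) - trace(b a b^3 a)  (eliminate a^-1) = x*y^3*z - x^2*y^2 - y^2*z^2 - x*y*z + x^2 + y^2 + z^2 - 2
trace(b a^-2 b a b^2) = trace(a^-1 b a b^3) * trace(a) - trace(a^-1 b a b^3 a)  (eliminate a^-1) = x^2*y^3*z - x^3*y^2 - x*y^2*z^2 - x^2*y*z - y^3*z + x^3 + 2*x*y^2 + x*z^2 + 2*y*z - 3*x
assemble the triple (trace(r) - 2; trace(r a) - x; trace(r b) - y)

x^2*y^2*z - x^3*y - x*y*z^2 - y^2*z + 2*x*y + z - 2; x^2*y*z^2 - x^3*z - x*z^3 - x^2*y - y*z^2 + 4*x*z - x + y; x^2*y^3*z - x^3*y^2 - x*y^2*z^2 - x^2*y*z - y^3*z + x^3 + 2*x*y^2 + x*z^2 + 2*y*z - 3*x - y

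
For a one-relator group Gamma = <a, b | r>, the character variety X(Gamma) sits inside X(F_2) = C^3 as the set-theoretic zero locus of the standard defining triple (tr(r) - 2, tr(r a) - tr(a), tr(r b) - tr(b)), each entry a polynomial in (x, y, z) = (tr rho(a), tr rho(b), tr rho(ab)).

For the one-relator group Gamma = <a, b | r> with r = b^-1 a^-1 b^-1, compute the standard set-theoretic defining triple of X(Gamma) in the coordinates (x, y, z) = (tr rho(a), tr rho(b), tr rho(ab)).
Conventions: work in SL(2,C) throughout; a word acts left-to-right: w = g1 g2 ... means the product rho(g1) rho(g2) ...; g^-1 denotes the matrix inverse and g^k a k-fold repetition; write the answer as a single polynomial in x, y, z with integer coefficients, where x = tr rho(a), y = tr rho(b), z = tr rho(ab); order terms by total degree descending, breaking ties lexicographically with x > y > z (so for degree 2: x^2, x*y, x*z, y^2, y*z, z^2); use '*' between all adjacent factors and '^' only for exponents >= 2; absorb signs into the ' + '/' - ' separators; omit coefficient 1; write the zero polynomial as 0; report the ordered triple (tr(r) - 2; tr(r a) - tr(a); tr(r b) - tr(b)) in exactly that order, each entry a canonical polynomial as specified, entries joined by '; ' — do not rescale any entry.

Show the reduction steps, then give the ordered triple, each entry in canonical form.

so trace(b^-1) = trace(b) = y
reduce: trace(b^-1 a) = trace(a) trace(b) - trace(a b)   [inverse elimination on b] = x*y - z
trace(a^-1 b^-1) = trace(b^-1) trace(a) - trace(b^-1 a)   [inverse elimination on a] = z
trace(b^-1 a^-1 b^-1) = trace(a^-1 b^-1) trace(b) - trace(a^-1)   [inverse elimination on b] = y*z - x
trace(a b a) = trace(a) trace(b a) - trace(b) = x*z - y
trace(a b a b) = trace(b a) trace(b a) - trace(1)   [split at repeated b] = z^2 - 2
so trace(b a b^-1 a) = trace(a b a) trace(b) - trace(a b a b) = x*y*z - y^2 - z^2 + 2
so trace(a b^-1 a^-1 b) = trace(b a b^-1) trace(a) - trace(b a b^-1 a) = -x*y*z + x^2 + y^2 + z^2 - 2
reduce: trace(b^-1 a^-1 b^-1 a) = trace(a b^-1 a^-1) trace(b) - trace(a b^-1 a^-1 b) = x*y*z - x^2 - z^2 + 2
assemble the triple (trace(r) - 2; trace(r a) - x; trace(r b) - y)

y*z - x - 2; x*y*z - x^2 - z^2 - x + 2; -y + z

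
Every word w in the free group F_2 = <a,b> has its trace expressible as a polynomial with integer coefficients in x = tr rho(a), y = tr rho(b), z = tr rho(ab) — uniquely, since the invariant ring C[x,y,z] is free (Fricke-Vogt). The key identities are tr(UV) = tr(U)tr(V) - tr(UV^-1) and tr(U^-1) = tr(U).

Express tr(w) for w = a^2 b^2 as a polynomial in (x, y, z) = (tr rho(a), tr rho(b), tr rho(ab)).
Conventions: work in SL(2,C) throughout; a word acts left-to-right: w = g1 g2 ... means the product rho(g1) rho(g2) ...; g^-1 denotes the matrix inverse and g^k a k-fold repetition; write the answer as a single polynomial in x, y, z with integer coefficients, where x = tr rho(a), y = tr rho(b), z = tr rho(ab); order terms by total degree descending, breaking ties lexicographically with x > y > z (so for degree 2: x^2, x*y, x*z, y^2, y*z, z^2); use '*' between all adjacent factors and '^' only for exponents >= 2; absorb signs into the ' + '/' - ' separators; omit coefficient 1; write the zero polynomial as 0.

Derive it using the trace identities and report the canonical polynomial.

x*y*z - x^2 - y^2 + 2

tr(b^2 a) = tr(b) tr(a b) - tr(a) = y*z - x
tr(b^2) = tr(b) tr(b) - tr(1) = y^2 - 2
tr(a^2 b^2) = tr(a) tr(b^2 a) - tr(b^2) = x*y*z - x^2 - y^2 + 2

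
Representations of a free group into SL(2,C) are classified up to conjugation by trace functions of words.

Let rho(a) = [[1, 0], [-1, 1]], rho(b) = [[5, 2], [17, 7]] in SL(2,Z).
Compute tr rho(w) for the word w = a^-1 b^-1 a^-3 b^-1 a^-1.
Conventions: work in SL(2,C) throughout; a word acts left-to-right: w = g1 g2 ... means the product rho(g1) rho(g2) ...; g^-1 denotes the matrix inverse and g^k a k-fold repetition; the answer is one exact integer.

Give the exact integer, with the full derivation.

rho(a^-1) = [[1, 0], [1, 1]]
... * rho(b^-1) = [[7, -2], [-17, 5]]  ->  [[7, -2], [-10, 3]]
... * rho(a^-1) = [[1, 0], [1, 1]]  ->  [[5, -2], [-7, 3]]
... * rho(a^-1) = [[1, 0], [1, 1]]  ->  [[3, -2], [-4, 3]]
... * rho(a^-1) = [[1, 0], [1, 1]]  ->  [[1, -2], [-1, 3]]
... * rho(b^-1) = [[7, -2], [-17, 5]]  ->  [[41, -12], [-58, 17]]
... * rho(a^-1) = [[1, 0], [1, 1]]  ->  [[29, -12], [-41, 17]]
tr = 29 + 17 = 46

46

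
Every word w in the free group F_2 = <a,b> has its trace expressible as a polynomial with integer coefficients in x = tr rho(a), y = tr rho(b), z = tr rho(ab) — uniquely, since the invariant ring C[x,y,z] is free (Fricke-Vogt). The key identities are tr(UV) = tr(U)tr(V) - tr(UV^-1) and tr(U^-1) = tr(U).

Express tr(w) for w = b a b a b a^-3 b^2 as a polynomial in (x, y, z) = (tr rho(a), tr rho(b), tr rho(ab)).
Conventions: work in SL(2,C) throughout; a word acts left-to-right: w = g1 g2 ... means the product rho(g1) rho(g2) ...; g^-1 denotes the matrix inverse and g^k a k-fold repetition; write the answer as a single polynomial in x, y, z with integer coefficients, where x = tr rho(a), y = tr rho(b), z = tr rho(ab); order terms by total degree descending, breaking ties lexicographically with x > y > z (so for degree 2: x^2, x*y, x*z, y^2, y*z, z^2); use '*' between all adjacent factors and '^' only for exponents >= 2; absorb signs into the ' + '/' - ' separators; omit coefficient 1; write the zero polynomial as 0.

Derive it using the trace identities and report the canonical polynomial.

apply: trace(a b a b) = trace(b a) * trace(b a) - trace(1)   [split at a repeated b] = z^2 - 2
apply: trace(a b a) = trace(a) * trace(b a) - trace(b)   [square of a] = x*z - y
trace(a b a b^2) = trace(b) * trace(a b a b) - trace(a b a)   [square of b] = y*z^2 - x*z - y
trace(b a b a b^2) = trace(b) * trace(a b a b^2) - trace(a b a b)   [square of b] = y^2*z^2 - x*y*z - y^2 - z^2 + 2
apply: trace(b^3 a b a b) = trace(b) * trace(b a b a b^2) - trace(b a b a b)   [square of b] = y^3*z^2 - x*y^2*z - y^3 - 2*y*z^2 + x*z + 3*y
apply: trace(a b a b a b) = trace(b a b a) * trace(b a) - trace(a b)   [split at a repeated b] = z^3 - 3*z
apply: trace(b a b) = trace(b) * trace(a b) - trace(a)   [square of b] = y*z - x
trace(a b a b a) = trace(a) * trace(b a b a) - trace(b a b)   [square of a] = x*z^2 - y*z - x
apply: trace(b a b a b a b) = trace(b) * trace(a b a b a b) - trace(a b a b a)   [square of b] = y*z^3 - x*z^2 - 2*y*z + x
trace(b^3 a b a b a) = trace(b) * trace(b a b a b a b) - trace(b a b a b a)   [square of b] = y^2*z^3 - x*y*z^2 - 2*y^2*z - z^3 + x*y + 3*z
use: trace(a^-1 b^3 a b a b) = trace(b^3 a b a b) * trace(a) - trace(b^3 a b a b a)   [inverse elimination on a] = x*y^3*z^2 - x^2*y^2*z - y^2*z^3 - x*y^3 - x*y*z^2 + x^2*z + 2*y^2*z + z^3 + 2*x*y - 3*z
trace(a^-2 b^3 a b a b) = trace(a^-1 b^3 a b a b) * trace(a) - trace(a^-1 b^3 a b a b a)   [inverse elimination on a] = x^2*y^3*z^2 - x^3*y^2*z - x*y^2*z^3 - x^2*y^3 - x^2*y*z^2 - y^3*z^2 + x^3*z + 3*x*y^2*z + x*z^3 + 2*x^2*y + y^3 + 2*y*z^2 - 4*x*z - 3*y
apply: trace(b a b a b a^-3 b^2) = trace(a^-2 b^3 a b a b) * trace(a) - trace(a^-2 b^3 a b a b a)   [inverse elimination on a] = x^3*y^3*z^2 - x^4*y^2*z - x^2*y^2*z^3 - x^3*y^3 - x^3*y*z^2 - 2*x*y^3*z^2 + x^4*z + 4*x^2*y^2*z + x^2*z^3 + y^2*z^3 + 2*x^3*y + 2*x*y^3 + 3*x*y*z^2 - 5*x^2*z - 2*y^2*z - z^3 - 5*x*y + 3*z

x^3*y^3*z^2 - x^4*y^2*z - x^2*y^2*z^3 - x^3*y^3 - x^3*y*z^2 - 2*x*y^3*z^2 + x^4*z + 4*x^2*y^2*z + x^2*z^3 + y^2*z^3 + 2*x^3*y + 2*x*y^3 + 3*x*y*z^2 - 5*x^2*z - 2*y^2*z - z^3 - 5*x*y + 3*z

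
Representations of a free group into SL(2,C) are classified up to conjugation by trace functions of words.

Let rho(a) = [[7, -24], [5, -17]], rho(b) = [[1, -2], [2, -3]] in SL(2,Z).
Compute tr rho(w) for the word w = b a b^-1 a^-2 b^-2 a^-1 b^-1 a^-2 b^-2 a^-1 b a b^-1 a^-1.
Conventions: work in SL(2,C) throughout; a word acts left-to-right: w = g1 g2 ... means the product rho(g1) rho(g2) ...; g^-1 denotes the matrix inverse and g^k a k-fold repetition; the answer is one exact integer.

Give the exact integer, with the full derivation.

rho(b) = [[1, -2], [2, -3]]
... * rho(a) = [[7, -24], [5, -17]]  ->  [[-3, 10], [-1, 3]]
... * rho(b^-1) = [[-3, 2], [-2, 1]]  ->  [[-11, 4], [-3, 1]]
... * rho(a^-1) = [[-17, 24], [-5, 7]]  ->  [[167, -236], [46, -65]]
... * rho(a^-1) = [[-17, 24], [-5, 7]]  ->  [[-1659, 2356], [-457, 649]]
... * rho(b^-1) = [[-3, 2], [-2, 1]]  ->  [[265, -962], [73, -265]]
... * rho(b^-1) = [[-3, 2], [-2, 1]]  ->  [[1129, -432], [311, -119]]
... * rho(a^-1) = [[-17, 24], [-5, 7]]  ->  [[-17033, 24072], [-4692, 6631]]
... * rho(b^-1) = [[-3, 2], [-2, 1]]  ->  [[2955, -9994], [814, -2753]]
... * rho(a^-1) = [[-17, 24], [-5, 7]]  ->  [[-265, 962], [-73, 265]]
... * rho(a^-1) = [[-17, 24], [-5, 7]]  ->  [[-305, 374], [-84, 103]]
... * rho(b^-1) = [[-3, 2], [-2, 1]]  ->  [[167, -236], [46, -65]]
... * rho(b^-1) = [[-3, 2], [-2, 1]]  ->  [[-29, 98], [-8, 27]]
... * rho(a^-1) = [[-17, 24], [-5, 7]]  ->  [[3, -10], [1, -3]]
... * rho(b) = [[1, -2], [2, -3]]  ->  [[-17, 24], [-5, 7]]
... * rho(a) = [[7, -24], [5, -17]]  ->  [[1, 0], [0, 1]]
... * rho(b^-1) = [[-3, 2], [-2, 1]]  ->  [[-3, 2], [-2, 1]]
... * rho(a^-1) = [[-17, 24], [-5, 7]]  ->  [[41, -58], [29, -41]]
tr = 41 + -41 = 0

0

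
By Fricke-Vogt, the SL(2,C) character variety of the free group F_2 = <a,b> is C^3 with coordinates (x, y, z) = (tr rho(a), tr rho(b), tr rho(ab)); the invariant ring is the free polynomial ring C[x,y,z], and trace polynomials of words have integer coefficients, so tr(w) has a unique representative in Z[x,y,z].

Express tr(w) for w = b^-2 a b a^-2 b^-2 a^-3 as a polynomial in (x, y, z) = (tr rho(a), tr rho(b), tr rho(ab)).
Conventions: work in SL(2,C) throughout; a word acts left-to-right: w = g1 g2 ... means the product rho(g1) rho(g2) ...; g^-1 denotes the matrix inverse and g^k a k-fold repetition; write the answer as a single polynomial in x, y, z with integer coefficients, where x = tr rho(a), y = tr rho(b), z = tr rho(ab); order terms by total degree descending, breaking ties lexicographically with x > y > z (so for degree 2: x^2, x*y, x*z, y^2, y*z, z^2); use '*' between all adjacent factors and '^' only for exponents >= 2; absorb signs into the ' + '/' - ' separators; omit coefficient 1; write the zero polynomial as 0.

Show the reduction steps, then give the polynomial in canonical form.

-x^4*y^3*z^2 + 2*x^5*y^2*z + 2*x^3*y^4*z + x^3*y^2*z^3 - x^6*y - 2*x^4*y^3 - x^4*y*z^2 - x^2*y^5 - 8*x^3*y^2*z - x*y^4*z - x*y^2*z^3 + 7*x^4*y + 7*x^2*y^3 + 4*x^2*y*z^2 - x^3*z + 3*x*y^2*z - 12*x^2*y - y*z^2 + 2*x*z + y

tr(b^-1) = tr(b) = y
tr(b^-2) = tr(b^-1)*tr(b) - tr(1) = y^2 - 2
and tr(b^-1 a) = tr(a)*tr(b) - tr(a b) = x*y - z
next, tr(b^-2 a) = tr(b^-1 a)*tr(b) - tr(b^-1 a b) = x*y^2 - y*z - x
tr(a^-1 b^-2) = tr(b^-2)*tr(a) - tr(b^-2 a) = y*z - x
next, tr(a b a) = tr(a)*tr(b a) - tr(b) = x*z - y
tr(a b a b) = tr(a b)*tr(a b) - tr(1)   [split at repeated a] = z^2 - 2
and tr(b^-1 a b a) = tr(a b a)*tr(b) - tr(a b a b) = x*y*z - y^2 - z^2 + 2
and tr(b^-2 a b a) = tr(b^-1 a b a)*tr(b) - tr(b^-1 a b a b) = x*y^2*z - y^3 - y*z^2 - x*z + 3*y
next, tr(a^-1 b^-2 a b) = tr(b^-2 a b)*tr(a) - tr(b^-2 a b a) = -x*y^2*z + x^2*y + y^3 + y*z^2 - 3*y
and tr(b a b a^-1) = tr(b a b)*tr(a) - tr(b a b a) = x*y*z - x^2 - z^2 + 2
next, tr(b a b a b) = tr(b)*tr(a b a b) - tr(a b a) = y*z^2 - x*z - y
and tr(b a b a b a) = tr(a b)*tr(a b a b) - tr(a^-1 b^-1)   [split at repeated a] = z^3 - 3*z
next, tr(a^-1 b a b a b) = tr(b a b a b)*tr(a) - tr(b a b a b a) = x*y*z^2 - x^2*z - z^3 - x*y + 3*z
and tr(a b a b a^-2 b) = tr(a^-1 b a b a b)*tr(a) - tr(a^-1 b a b a b a) = x^2*y*z^2 - x^3*z - x*z^3 - x^2*y - y*z^2 + 4*x*z + y
and tr(b^-1 a b a b a^-2) = tr(a b a b a^-2)*tr(b) - tr(a b a b a^-2 b) = -x^2*y*z^2 + x^3*z + x*y^2*z + x*z^3 - 4*x*z + y
next, tr(a^-2 b^-2 a b a b) = tr(b^-1 a b a b a^-2)*tr(b) - tr(b^-1 a b a b a^-2 b) = -x^2*y^2*z^2 + x^3*y*z + x*y^3*z + x*y*z^3 - 5*x*y*z + x^2 + y^2 + z^2 - 2
tr(b^-1 a^-2 b^-2 a b a) = tr(a^-2 b^-2 a b a)*tr(b) - tr(a^-2 b^-2 a b a b) = x^2*y^2*z^2 - x^3*y*z - 2*x*y^3*z - x*y*z^3 + x^2*y^2 + y^4 + y^2*z^2 + 5*x*y*z - x^2 - 4*y^2 - z^2 + 2
and tr(a^-2 b^-2 a b a^-1 b^-1) = tr(b^-1 a^-2 b^-2 a b)*tr(a) - tr(b^-1 a^-2 b^-2 a b a) = -x^2*y^2*z^2 + x^3*y*z + 2*x*y^3*z + x*y*z^3 - x^2*y^2 - y^4 - y^2*z^2 - 4*x*y*z + 4*y^2 + z^2 - 2
tr(a^-1 b^-1 a b) = tr(a b a^-1)*tr(b) - tr(a b a^-1 b) = -x*y*z + x^2 + y^2 + z^2 - 2
and tr(a b a^-2 b^-1) = tr(a^-1 b^-1 a b)*tr(a) - tr(a^-1 b^-1 a b a) = -x^2*y*z + x^3 + x*y^2 + x*z^2 - 3*x
next, tr(b^-2 a b a^-2) = tr(a b a^-2 b^-1)*tr(b) - tr(a b a^-2) = -x^2*y^2*z + x^3*y + x*y^3 + x*y*z^2 - 4*x*y + z
next, tr(a^-2 b^-2 a b a^-1) = tr(b^-2 a b a^-2)*tr(a) - tr(b^-2 a b a^-1) = -x^3*y^2*z + x^4*y + x^2*y^3 + x^2*y*z^2 + x*y^2*z - 5*x^2*y - y^3 - y*z^2 + x*z + 3*y
and tr(a^-2 b^-2 a b a^-1 b^-2) = tr(a^-2 b^-2 a b a^-1 b^-1)*tr(b) - tr(a^-2 b^-2 a b a^-1) = -x^2*y^3*z^2 + 2*x^3*y^2*z + 2*x*y^4*z + x*y^2*z^3 - x^4*y - 2*x^2*y^3 - x^2*y*z^2 - y^5 - y^3*z^2 - 5*x*y^2*z + 5*x^2*y + 5*y^3 + 2*y*z^2 - x*z - 5*y
next, tr(a^2) = tr(a)*tr(a) - tr(1) = x^2 - 2
and tr(a b^2 a) = tr(b)*tr(a^2 b) - tr(a^2) = x*y*z - x^2 - y^2 + 2
next, tr(b a b^-1 a b) = tr(a b^2 a)*tr(b) - tr(a b^2 a b) = x*y^2*z - x^2*y - y^3 - y*z^2 + x*z + 3*y
next, tr(a b a b a) = tr(a)*tr(b a b a) - tr(b a b) = x*z^2 - y*z - x
tr(b a b^-1 a b a) = tr(a b a b a)*tr(b) - tr(a b a b a b) = x*y*z^2 - y^2*z - z^3 - x*y + 3*z
next, tr(a b^-1 a b a^-1 b) = tr(b a b^-1 a b)*tr(a) - tr(b a b^-1 a b a) = x^2*y^2*z - x^3*y - x*y^3 - 2*x*y*z^2 + x^2*z + y^2*z + z^3 + 4*x*y - 3*z
next, tr(b^-1 a b a^-1 b^-1 a) = tr(a b^-1 a b a^-1)*tr(b) - tr(a b^-1 a b a^-1 b) = -x^2*y^2*z + x^3*y + x*y^3 + 2*x*y*z^2 - x^2*z - y^2*z - z^3 - 3*x*y + 3*z
and tr(a b a^-1 b^-1 a^-1 b^-1) = tr(b^-1 a b a^-1 b^-1)*tr(a) - tr(b^-1 a b a^-1 b^-1 a) = -x*y*z^2 + x^2*z + y^2*z + z^3 - 3*z
next, tr(a^-1 b^-2 a b a^-1 b^-1) = tr(a b a^-1 b^-1 a^-1 b^-1)*tr(b) - tr(a b a^-1 b^-1 a^-1) = -x*y^2*z^2 + x^2*y*z + y^3*z + y*z^3 - 3*y*z - x
tr(a^-1 b^-2 a b a^-1 b^-2) = tr(a^-1 b^-2 a b a^-1 b^-1)*tr(b) - tr(a^-1 b^-2 a b a^-1) = -x*y^3*z^2 + 2*x^2*y^2*z + y^4*z + y^2*z^3 - x^3*y - x*y^3 - x*y*z^2 - 3*y^2*z + 3*x*y - z
next, tr(b^-2 a^-3 b^-2 a b a^-1) = tr(a^-2 b^-2 a b a^-1 b^-2)*tr(a) - tr(a^-2 b^-2 a b a^-1 b^-2 a) = -x^3*y^3*z^2 + 2*x^4*y^2*z + 2*x^2*y^4*z + x^2*y^2*z^3 - x^5*y - 2*x^3*y^3 - x^3*y*z^2 - x*y^5 - 7*x^2*y^2*z - y^4*z - y^2*z^3 + 6*x^3*y + 6*x*y^3 + 3*x*y*z^2 - x^2*z + 3*y^2*z - 8*x*y + z
tr(b^-1 a b^-1 a^-2) = tr(a^-2 b^-1 a)*tr(b) - tr(a^-2 b^-1 a b) = x^2*y*z - x^3 - x*y^2 - x*z^2 + y*z + 3*x
tr(b^-1 a b^-1 a^-3) = tr(b^-1 a b^-1 a^-2)*tr(a) - tr(b^-1 a b^-1 a^-1) = x^3*y*z - x^4 - x^2*y^2 - x^2*z^2 + 4*x^2 + z^2 - 2
and tr(b^-1 a^-3 b^-2 a) = tr(b^-1 a b^-1 a^-3)*tr(b) - tr(b^-1 a b^-1 a^-3 b) = x^3*y^2*z - x^4*y - x^2*y^3 - x^2*y*z^2 + 4*x^2*y + y*z^2 - x*z - y
tr(b^-2 a b a^-2 b^-2 a^-3) = tr(b^-2 a^-3 b^-2 a b a^-1)*tr(a) - tr(b^-2 a^-3 b^-2 a b) = -x^4*y^3*z^2 + 2*x^5*y^2*z + 2*x^3*y^4*z + x^3*y^2*z^3 - x^6*y - 2*x^4*y^3 - x^4*y*z^2 - x^2*y^5 - 8*x^3*y^2*z - x*y^4*z - x*y^2*z^3 + 7*x^4*y + 7*x^2*y^3 + 4*x^2*y*z^2 - x^3*z + 3*x*y^2*z - 12*x^2*y - y*z^2 + 2*x*z + y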